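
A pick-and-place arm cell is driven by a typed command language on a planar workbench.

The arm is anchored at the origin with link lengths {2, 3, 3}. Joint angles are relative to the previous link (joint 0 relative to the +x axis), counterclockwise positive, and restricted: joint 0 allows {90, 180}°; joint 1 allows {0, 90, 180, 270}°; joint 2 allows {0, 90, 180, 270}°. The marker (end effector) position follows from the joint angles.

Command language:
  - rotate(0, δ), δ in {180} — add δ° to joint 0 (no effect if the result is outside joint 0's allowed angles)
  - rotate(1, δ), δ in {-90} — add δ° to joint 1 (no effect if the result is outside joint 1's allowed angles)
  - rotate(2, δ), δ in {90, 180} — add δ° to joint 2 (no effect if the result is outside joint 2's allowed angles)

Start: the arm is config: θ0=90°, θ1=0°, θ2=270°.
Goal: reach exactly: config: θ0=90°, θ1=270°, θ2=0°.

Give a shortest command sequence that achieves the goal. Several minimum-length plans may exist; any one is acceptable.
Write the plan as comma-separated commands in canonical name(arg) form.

rotate(1, -90), rotate(2, 90)

begin: config: θ0=90°, θ1=0°, θ2=270°
1. rotate(1, -90) → config: θ0=90°, θ1=270°, θ2=270°
2. rotate(2, 90) → config: θ0=90°, θ1=270°, θ2=0°
no 1-step plan works, so 2 is optimal.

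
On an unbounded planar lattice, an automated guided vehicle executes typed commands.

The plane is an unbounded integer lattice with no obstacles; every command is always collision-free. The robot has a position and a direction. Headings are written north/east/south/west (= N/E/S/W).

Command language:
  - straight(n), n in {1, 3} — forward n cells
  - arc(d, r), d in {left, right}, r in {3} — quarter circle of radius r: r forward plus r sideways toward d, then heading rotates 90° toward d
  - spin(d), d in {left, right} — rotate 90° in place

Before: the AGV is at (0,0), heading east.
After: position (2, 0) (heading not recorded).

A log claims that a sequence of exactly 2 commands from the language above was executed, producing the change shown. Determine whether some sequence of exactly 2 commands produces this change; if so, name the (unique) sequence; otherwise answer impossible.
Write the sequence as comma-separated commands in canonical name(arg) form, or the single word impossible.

begin: at (0,0), heading east
[1] after straight(1): at (1,0), heading east
[2] after straight(1): at (2,0), heading east
all 36 alternatives checked — unique.

straight(1), straight(1)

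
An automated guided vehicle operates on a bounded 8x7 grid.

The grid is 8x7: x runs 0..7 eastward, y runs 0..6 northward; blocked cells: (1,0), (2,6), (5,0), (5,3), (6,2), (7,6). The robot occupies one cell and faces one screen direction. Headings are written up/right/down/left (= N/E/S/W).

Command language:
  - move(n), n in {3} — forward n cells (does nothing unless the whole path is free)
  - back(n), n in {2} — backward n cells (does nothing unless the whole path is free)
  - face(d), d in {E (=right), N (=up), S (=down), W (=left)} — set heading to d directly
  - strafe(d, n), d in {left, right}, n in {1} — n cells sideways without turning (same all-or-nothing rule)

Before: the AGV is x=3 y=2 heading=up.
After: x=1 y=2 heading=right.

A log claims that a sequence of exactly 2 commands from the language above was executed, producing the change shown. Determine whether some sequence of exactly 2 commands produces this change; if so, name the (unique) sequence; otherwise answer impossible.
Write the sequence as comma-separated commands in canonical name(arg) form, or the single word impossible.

face(E), back(2)

key: cell and facing (now E) both changed — the 2 commands mix motion and turning
from: x=3 y=2 heading=up
t=1 face(E) ⇒ x=3 y=2 heading=right
t=2 back(2) ⇒ x=1 y=2 heading=right
uniquely the one of 64 2-step routes that fits.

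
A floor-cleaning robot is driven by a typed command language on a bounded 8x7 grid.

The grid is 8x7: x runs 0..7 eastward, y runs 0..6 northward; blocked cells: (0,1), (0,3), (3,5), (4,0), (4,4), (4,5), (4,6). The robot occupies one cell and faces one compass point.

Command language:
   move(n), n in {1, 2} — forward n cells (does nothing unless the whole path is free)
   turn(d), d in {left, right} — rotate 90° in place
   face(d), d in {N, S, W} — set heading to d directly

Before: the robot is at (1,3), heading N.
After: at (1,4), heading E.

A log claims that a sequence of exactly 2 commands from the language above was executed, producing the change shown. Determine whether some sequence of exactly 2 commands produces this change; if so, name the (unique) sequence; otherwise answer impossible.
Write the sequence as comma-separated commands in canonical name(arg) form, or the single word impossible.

move(1), turn(right)

key: running turn(right) before move(1) would end elsewhere — order is forced
begin: at (1,3), heading N
step 1 (move(1)): at (1,4), heading N
step 2 (turn(right)): at (1,4), heading E
no rival 2-sequence matches.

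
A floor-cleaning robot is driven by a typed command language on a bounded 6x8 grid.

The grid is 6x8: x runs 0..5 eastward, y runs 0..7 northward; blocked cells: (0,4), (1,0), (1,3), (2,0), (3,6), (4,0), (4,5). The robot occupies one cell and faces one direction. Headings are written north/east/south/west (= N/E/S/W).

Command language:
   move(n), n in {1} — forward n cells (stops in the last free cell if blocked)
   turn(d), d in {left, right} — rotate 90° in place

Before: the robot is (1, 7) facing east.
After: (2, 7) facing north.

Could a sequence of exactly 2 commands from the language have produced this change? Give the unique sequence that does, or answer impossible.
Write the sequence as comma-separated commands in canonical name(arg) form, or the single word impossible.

key: cell and facing (now N) both changed — the 2 commands mix motion and turning
t0: (1, 7) facing east
step 1 (move(1)): (2, 7) facing east
step 2 (turn(left)): (2, 7) facing north
no rival 2-sequence matches.

move(1), turn(left)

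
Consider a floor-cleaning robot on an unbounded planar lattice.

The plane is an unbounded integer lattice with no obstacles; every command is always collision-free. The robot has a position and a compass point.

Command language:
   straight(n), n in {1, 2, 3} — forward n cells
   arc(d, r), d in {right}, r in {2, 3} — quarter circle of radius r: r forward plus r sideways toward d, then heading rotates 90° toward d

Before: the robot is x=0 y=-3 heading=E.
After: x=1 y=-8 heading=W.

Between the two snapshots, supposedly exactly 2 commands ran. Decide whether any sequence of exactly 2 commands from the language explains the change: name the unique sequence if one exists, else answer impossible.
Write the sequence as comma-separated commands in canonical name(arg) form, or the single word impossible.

key: running arc(right, 2) before arc(right, 3) would end elsewhere — order is forced
from: x=0 y=-3 heading=E
step 1 (arc(right, 3)): x=3 y=-6 heading=S
step 2 (arc(right, 2)): x=1 y=-8 heading=W
no other 2-command option fits: unique.

arc(right, 3), arc(right, 2)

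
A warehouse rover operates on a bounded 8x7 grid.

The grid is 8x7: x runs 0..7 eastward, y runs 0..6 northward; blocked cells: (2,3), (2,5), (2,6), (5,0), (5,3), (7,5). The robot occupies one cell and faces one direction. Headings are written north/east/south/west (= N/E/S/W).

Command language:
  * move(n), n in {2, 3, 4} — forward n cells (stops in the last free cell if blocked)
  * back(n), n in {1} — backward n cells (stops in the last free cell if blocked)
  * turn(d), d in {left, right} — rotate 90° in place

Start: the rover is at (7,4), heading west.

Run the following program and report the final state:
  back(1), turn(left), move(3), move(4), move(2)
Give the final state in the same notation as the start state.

at (7,0), heading south

begin: at (7,4), heading west
[1] after back(1): at (7,4), heading west
[2] after turn(left): at (7,4), heading south
[3] after move(3): at (7,1), heading south
[4] after move(4): at (7,0), heading south
[5] after move(2): at (7,0), heading south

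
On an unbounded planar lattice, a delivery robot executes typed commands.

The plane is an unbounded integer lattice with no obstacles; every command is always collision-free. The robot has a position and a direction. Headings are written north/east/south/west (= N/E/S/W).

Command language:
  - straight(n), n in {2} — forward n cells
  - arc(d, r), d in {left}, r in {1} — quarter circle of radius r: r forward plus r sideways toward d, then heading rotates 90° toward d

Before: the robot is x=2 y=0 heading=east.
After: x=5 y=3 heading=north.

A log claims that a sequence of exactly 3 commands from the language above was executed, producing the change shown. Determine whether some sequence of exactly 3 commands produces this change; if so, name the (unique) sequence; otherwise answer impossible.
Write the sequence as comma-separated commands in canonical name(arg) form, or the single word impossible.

key: cell and facing (now N) both changed — the 3 commands mix motion and turning
start: x=2 y=0 heading=east
[1] after straight(2): x=4 y=0 heading=east
[2] after arc(left, 1): x=5 y=1 heading=north
[3] after straight(2): x=5 y=3 heading=north
uniquely the one of 8 3-step routes that fits.

straight(2), arc(left, 1), straight(2)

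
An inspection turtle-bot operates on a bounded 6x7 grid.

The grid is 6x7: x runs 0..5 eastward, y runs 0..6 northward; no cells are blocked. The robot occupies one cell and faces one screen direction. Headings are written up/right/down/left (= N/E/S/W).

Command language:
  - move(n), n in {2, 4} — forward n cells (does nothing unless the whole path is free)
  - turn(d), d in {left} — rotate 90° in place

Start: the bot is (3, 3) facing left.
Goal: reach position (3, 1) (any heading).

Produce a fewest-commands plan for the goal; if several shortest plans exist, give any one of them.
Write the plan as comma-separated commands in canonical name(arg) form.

from: (3, 3) facing left
step 1 (turn(left)): (3, 3) facing down
step 2 (move(2)): (3, 1) facing down
minimal: 2 command(s), checked below 2.

turn(left), move(2)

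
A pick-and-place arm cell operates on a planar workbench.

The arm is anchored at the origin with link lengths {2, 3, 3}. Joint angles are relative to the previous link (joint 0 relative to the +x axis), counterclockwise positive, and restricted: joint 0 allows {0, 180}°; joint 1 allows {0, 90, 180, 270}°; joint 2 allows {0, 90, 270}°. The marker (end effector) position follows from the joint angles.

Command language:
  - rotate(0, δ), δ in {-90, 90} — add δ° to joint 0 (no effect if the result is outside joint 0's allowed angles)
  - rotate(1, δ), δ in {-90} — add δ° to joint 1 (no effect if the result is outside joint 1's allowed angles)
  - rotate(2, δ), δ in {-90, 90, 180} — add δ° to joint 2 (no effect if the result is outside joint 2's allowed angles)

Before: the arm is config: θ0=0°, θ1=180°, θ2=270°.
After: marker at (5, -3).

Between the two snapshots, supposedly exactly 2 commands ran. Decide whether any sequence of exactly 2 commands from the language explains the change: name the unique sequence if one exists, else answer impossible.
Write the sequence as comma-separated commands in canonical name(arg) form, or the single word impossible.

rotate(1, -90), rotate(1, -90)

begin: config: θ0=0°, θ1=180°, θ2=270°
1. rotate(1, -90) → config: θ0=0°, θ1=90°, θ2=270°
2. rotate(1, -90) → config: θ0=0°, θ1=0°, θ2=270°
all 36 alternatives checked — unique.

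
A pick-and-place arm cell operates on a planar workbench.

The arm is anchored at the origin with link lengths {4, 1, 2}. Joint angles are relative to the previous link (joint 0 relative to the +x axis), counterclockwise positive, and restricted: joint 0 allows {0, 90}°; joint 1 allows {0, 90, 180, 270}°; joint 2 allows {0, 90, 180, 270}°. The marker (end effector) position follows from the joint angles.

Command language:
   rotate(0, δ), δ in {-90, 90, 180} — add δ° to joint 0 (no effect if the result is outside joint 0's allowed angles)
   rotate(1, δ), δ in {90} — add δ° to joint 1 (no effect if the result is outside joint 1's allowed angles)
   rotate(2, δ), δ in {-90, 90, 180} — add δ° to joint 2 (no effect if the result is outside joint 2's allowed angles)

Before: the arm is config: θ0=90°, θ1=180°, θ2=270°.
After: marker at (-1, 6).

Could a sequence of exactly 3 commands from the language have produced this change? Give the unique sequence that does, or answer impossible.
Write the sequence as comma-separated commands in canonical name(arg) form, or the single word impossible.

begin: config: θ0=90°, θ1=180°, θ2=270°
step 1 (rotate(1, 90)): config: θ0=90°, θ1=270°, θ2=270°
step 2 (rotate(1, 90)): config: θ0=90°, θ1=0°, θ2=270°
step 3 (rotate(1, 90)): config: θ0=90°, θ1=90°, θ2=270°
uniquely the one of 343 3-step routes that fits.

rotate(1, 90), rotate(1, 90), rotate(1, 90)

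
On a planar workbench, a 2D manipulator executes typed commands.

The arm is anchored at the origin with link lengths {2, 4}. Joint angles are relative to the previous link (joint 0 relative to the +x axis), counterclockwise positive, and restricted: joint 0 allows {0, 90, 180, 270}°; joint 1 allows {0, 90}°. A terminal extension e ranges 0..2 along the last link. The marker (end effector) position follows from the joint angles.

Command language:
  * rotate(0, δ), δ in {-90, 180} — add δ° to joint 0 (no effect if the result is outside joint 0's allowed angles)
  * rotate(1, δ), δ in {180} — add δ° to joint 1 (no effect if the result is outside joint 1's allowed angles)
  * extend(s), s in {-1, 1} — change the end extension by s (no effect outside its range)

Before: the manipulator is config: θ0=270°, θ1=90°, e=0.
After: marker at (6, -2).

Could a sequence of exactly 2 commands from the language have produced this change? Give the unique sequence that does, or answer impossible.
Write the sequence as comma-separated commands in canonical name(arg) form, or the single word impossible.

extend(1), extend(1)

start: config: θ0=270°, θ1=90°, e=0
1. extend(1) → config: θ0=270°, θ1=90°, e=1
2. extend(1) → config: θ0=270°, θ1=90°, e=2
uniquely the one of 25 2-step routes that fits.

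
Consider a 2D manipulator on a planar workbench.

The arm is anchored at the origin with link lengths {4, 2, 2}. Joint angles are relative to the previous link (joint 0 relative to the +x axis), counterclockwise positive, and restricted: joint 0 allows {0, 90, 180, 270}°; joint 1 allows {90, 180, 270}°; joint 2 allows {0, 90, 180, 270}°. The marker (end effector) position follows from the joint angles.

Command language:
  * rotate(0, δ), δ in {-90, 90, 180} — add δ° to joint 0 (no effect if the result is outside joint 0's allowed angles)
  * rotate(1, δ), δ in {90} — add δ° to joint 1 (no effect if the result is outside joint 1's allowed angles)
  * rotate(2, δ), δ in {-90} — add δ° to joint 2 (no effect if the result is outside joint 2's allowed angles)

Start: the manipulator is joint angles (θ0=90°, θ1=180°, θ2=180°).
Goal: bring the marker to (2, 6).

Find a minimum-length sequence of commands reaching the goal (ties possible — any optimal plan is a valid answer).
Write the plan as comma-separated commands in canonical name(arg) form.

rotate(2, -90), rotate(1, 90)

from: joint angles (θ0=90°, θ1=180°, θ2=180°)
1. rotate(2, -90) → joint angles (θ0=90°, θ1=180°, θ2=90°)
2. rotate(1, 90) → joint angles (θ0=90°, θ1=270°, θ2=90°)
no 1-step plan works, so 2 is optimal.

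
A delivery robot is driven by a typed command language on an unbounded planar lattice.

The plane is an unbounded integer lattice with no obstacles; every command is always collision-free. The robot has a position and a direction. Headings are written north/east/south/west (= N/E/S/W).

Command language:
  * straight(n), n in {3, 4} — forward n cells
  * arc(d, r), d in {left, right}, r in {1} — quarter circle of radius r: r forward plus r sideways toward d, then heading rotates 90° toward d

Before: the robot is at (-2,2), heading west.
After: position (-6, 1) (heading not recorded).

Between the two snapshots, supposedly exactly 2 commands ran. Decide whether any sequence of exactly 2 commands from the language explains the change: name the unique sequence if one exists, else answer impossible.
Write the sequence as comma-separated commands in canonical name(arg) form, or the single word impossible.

straight(3), arc(left, 1)

key: order matters: swapping straight(3) and arc(left, 1) lands elsewhere
start: at (-2,2), heading west
1. straight(3) → at (-5,2), heading west
2. arc(left, 1) → at (-6,1), heading south
no rival 2-sequence matches.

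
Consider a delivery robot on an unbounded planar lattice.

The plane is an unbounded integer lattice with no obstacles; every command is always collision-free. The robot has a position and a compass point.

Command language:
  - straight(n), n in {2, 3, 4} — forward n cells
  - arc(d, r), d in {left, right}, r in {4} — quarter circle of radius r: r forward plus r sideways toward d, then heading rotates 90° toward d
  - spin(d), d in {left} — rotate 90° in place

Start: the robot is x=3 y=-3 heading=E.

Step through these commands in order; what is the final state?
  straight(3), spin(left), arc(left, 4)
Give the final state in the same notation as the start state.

from: x=3 y=-3 heading=E
step 1 (straight(3)): x=6 y=-3 heading=E
step 2 (spin(left)): x=6 y=-3 heading=N
step 3 (arc(left, 4)): x=2 y=1 heading=W

x=2 y=1 heading=W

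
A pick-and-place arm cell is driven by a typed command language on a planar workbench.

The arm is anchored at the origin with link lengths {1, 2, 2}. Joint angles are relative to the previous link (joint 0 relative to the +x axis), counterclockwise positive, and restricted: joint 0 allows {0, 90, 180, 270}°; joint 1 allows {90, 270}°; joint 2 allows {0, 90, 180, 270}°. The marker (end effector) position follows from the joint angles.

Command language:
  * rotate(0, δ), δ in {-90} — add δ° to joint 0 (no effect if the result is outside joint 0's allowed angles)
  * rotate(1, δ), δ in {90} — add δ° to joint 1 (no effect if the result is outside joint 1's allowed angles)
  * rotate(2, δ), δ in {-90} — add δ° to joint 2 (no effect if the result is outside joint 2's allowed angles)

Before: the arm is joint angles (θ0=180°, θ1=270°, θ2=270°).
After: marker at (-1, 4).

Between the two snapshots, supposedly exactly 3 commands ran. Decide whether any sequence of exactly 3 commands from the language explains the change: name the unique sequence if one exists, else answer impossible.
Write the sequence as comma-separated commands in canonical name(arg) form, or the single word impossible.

t0: joint angles (θ0=180°, θ1=270°, θ2=270°)
t=1 rotate(2, -90) ⇒ joint angles (θ0=180°, θ1=270°, θ2=180°)
t=2 rotate(2, -90) ⇒ joint angles (θ0=180°, θ1=270°, θ2=90°)
t=3 rotate(2, -90) ⇒ joint angles (θ0=180°, θ1=270°, θ2=0°)
no other 3-command option fits: unique.

rotate(2, -90), rotate(2, -90), rotate(2, -90)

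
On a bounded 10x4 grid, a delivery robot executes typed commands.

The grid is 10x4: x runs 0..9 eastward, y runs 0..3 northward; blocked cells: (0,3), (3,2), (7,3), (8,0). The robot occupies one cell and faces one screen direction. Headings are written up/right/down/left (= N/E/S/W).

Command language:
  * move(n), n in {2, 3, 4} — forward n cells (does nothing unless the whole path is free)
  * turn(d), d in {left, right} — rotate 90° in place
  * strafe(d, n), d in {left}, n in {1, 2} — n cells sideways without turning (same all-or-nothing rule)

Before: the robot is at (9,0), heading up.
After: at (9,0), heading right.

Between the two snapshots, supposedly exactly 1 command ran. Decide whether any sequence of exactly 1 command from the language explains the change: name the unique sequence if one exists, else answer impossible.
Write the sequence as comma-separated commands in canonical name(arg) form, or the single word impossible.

turn(right)

key: (9,0) unchanged — the single command moves nothing
initial: at (9,0), heading up
step 1 (turn(right)): at (9,0), heading right
uniquely the one of 7 1-step routes that fits.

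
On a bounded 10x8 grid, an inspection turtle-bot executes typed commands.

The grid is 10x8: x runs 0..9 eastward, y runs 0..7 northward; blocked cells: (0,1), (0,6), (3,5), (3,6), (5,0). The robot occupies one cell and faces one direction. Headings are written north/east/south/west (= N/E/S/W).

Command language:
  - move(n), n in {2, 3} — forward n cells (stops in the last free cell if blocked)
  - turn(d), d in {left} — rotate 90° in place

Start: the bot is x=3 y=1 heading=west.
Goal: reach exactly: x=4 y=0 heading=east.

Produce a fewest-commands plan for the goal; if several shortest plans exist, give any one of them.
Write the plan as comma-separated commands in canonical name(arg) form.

t0: x=3 y=1 heading=west
t=1 turn(left) ⇒ x=3 y=1 heading=south
t=2 move(3) ⇒ x=3 y=0 heading=south
t=3 turn(left) ⇒ x=3 y=0 heading=east
t=4 move(3) ⇒ x=4 y=0 heading=east
shorter routes all fall short; 4 is best.

turn(left), move(3), turn(left), move(3)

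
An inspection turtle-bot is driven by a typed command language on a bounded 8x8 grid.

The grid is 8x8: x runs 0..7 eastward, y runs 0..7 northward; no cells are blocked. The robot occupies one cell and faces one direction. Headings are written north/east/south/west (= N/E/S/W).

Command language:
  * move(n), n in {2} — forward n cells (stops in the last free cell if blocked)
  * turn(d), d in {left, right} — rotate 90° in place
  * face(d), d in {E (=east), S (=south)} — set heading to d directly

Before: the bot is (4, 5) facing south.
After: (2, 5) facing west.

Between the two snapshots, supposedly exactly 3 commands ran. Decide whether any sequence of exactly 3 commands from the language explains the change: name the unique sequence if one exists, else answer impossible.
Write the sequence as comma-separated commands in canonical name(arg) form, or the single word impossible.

face(S), turn(right), move(2)

key: order matters: swapping face(S) and move(2) lands elsewhere
begin: (4, 5) facing south
1. face(S) → (4, 5) facing south
2. turn(right) → (4, 5) facing west
3. move(2) → (2, 5) facing west
no other 3-command option fits: unique.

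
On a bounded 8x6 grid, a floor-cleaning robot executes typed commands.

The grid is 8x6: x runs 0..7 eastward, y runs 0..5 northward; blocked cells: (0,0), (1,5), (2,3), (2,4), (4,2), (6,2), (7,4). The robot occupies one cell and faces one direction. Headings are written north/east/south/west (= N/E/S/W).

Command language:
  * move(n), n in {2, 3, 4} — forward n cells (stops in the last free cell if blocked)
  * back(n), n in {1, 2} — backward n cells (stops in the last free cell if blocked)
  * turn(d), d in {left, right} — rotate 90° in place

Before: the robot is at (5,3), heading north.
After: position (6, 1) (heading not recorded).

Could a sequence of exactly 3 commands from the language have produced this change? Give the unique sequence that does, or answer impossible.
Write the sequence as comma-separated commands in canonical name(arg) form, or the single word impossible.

back(2), turn(left), back(1)

key: running back(1) before back(2) would end elsewhere — order is forced
begin: at (5,3), heading north
1. back(2) → at (5,1), heading north
2. turn(left) → at (5,1), heading west
3. back(1) → at (6,1), heading west
no rival 3-sequence matches.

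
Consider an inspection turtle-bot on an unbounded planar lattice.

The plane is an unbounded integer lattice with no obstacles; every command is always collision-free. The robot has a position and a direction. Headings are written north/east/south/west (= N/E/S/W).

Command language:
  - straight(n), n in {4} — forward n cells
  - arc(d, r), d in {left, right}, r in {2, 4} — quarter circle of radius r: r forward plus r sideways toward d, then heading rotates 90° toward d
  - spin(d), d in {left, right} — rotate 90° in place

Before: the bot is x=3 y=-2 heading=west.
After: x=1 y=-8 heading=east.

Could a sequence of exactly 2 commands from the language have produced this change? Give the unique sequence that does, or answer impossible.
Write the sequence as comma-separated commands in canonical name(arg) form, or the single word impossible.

key: cell and facing (now E) both changed — the 2 commands mix motion and turning
from: x=3 y=-2 heading=west
1. arc(left, 4) → x=-1 y=-6 heading=south
2. arc(left, 2) → x=1 y=-8 heading=east
no rival 2-sequence matches.

arc(left, 4), arc(left, 2)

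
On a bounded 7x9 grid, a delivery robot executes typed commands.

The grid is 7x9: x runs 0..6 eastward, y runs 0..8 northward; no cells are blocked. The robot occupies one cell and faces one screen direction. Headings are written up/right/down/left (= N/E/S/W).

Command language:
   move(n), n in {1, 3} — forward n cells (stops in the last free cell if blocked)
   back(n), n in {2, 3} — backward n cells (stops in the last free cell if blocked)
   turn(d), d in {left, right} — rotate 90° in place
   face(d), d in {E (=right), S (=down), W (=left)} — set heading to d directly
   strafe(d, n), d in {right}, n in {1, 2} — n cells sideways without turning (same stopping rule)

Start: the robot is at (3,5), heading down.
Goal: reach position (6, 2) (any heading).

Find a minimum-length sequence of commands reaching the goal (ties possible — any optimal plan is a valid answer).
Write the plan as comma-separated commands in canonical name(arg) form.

initial: at (3,5), heading down
1. move(3) → at (3,2), heading down
2. face(E) → at (3,2), heading right
3. move(3) → at (6,2), heading right
minimal: 3 command(s), checked below 3.

move(3), face(E), move(3)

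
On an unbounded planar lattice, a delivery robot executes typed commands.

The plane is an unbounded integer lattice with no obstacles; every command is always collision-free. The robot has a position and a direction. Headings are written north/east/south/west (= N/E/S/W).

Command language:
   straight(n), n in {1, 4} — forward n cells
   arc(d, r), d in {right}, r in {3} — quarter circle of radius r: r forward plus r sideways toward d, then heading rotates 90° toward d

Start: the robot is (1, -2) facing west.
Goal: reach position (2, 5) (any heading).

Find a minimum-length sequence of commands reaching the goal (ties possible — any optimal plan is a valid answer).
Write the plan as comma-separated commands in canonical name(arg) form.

start: (1, -2) facing west
step 1 (arc(right, 3)): (-2, 1) facing north
step 2 (straight(1)): (-2, 2) facing north
step 3 (arc(right, 3)): (1, 5) facing east
step 4 (straight(1)): (2, 5) facing east
nothing shorter than 4 reaches the goal.

arc(right, 3), straight(1), arc(right, 3), straight(1)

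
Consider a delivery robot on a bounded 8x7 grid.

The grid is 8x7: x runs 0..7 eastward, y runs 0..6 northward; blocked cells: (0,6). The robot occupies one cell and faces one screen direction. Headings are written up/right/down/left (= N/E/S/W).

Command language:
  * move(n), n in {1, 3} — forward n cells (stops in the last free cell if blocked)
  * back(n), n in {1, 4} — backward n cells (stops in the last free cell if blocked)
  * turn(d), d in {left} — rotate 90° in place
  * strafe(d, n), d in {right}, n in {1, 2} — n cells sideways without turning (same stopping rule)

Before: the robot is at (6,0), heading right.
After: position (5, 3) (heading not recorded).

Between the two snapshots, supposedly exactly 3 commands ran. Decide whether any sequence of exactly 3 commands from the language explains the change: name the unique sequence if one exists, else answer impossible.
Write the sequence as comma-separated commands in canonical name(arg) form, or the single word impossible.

back(1), turn(left), move(3)

key: running move(3) before back(1) would end elsewhere — order is forced
from: at (6,0), heading right
step 1 (back(1)): at (5,0), heading right
step 2 (turn(left)): at (5,0), heading up
step 3 (move(3)): at (5,3), heading up
uniquely the one of 343 3-step routes that fits.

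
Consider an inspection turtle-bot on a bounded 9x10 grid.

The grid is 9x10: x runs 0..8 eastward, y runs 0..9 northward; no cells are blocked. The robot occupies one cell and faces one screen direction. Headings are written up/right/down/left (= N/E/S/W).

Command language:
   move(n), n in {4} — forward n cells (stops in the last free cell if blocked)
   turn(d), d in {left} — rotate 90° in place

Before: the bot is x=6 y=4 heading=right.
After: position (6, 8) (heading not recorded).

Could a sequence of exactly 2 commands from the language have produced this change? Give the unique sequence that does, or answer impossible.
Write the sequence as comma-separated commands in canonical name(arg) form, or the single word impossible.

key: order matters: swapping turn(left) and move(4) lands elsewhere
t0: x=6 y=4 heading=right
[1] after turn(left): x=6 y=4 heading=up
[2] after move(4): x=6 y=8 heading=up
all 4 alternatives checked — unique.

turn(left), move(4)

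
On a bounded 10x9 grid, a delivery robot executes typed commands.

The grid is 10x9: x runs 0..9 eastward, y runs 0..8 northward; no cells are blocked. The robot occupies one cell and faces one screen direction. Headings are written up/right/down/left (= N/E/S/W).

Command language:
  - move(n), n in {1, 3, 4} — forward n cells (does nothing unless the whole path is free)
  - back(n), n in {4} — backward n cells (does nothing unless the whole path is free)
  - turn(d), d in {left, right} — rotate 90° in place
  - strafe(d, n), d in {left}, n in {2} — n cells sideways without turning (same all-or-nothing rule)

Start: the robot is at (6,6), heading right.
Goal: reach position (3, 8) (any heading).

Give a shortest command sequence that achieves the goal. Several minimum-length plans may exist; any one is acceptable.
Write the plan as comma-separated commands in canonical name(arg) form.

from: at (6,6), heading right
[1] after strafe(left, 2): at (6,8), heading right
[2] after back(4): at (2,8), heading right
[3] after move(1): at (3,8), heading right
minimal: 3 command(s), checked below 3.

strafe(left, 2), back(4), move(1)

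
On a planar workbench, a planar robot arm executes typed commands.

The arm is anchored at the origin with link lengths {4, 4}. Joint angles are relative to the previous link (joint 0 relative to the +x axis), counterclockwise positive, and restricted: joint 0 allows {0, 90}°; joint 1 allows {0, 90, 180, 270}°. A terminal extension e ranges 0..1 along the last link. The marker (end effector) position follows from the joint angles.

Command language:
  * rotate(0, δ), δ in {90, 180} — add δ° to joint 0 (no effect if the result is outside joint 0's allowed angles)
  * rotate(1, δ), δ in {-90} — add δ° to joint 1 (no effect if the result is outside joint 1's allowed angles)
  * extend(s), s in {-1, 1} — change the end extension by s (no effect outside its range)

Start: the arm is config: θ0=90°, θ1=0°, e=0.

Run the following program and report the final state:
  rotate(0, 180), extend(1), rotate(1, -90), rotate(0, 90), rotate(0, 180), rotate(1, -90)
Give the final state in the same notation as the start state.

from: config: θ0=90°, θ1=0°, e=0
step 1 (rotate(0, 180)): config: θ0=90°, θ1=0°, e=0
step 2 (extend(1)): config: θ0=90°, θ1=0°, e=1
step 3 (rotate(1, -90)): config: θ0=90°, θ1=270°, e=1
step 4 (rotate(0, 90)): config: θ0=90°, θ1=270°, e=1
step 5 (rotate(0, 180)): config: θ0=90°, θ1=270°, e=1
step 6 (rotate(1, -90)): config: θ0=90°, θ1=180°, e=1

config: θ0=90°, θ1=180°, e=1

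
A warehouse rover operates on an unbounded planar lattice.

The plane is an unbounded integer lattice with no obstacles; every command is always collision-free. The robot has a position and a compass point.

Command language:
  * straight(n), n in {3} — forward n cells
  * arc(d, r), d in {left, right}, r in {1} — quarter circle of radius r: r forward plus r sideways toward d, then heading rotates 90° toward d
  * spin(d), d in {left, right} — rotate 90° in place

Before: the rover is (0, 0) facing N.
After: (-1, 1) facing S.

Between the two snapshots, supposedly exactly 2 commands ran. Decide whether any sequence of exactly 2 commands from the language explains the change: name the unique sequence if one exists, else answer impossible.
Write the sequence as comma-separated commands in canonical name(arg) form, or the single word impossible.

arc(left, 1), spin(left)

key: running spin(left) before arc(left, 1) would end elsewhere — order is forced
t0: (0, 0) facing N
1. arc(left, 1) → (-1, 1) facing W
2. spin(left) → (-1, 1) facing S
no rival 2-sequence matches.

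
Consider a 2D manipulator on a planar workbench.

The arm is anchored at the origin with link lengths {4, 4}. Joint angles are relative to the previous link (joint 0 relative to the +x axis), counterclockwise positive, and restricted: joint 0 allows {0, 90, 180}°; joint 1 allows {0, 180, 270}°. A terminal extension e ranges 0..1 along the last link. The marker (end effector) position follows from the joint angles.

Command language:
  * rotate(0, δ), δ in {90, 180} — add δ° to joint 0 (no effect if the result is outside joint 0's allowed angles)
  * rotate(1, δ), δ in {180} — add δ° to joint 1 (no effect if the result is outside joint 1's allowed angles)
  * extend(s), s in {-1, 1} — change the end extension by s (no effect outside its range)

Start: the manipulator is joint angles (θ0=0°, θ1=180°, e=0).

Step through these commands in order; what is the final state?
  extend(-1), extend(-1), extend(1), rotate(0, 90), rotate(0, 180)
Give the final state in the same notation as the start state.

from: joint angles (θ0=0°, θ1=180°, e=0)
step 1 (extend(-1)): joint angles (θ0=0°, θ1=180°, e=0)
step 2 (extend(-1)): joint angles (θ0=0°, θ1=180°, e=0)
step 3 (extend(1)): joint angles (θ0=0°, θ1=180°, e=1)
step 4 (rotate(0, 90)): joint angles (θ0=90°, θ1=180°, e=1)
step 5 (rotate(0, 180)): joint angles (θ0=90°, θ1=180°, e=1)

joint angles (θ0=90°, θ1=180°, e=1)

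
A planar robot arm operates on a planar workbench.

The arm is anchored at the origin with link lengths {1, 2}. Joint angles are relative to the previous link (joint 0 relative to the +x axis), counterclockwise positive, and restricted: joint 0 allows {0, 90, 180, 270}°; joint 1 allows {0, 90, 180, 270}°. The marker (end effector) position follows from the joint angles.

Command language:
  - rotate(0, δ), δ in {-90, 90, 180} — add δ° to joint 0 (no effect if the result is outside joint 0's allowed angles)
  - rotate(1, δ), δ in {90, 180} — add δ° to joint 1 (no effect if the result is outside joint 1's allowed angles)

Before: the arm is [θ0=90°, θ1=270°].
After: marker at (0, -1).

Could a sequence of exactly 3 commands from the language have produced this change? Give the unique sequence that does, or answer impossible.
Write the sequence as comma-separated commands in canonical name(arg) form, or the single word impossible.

rotate(1, 90), rotate(1, 90), rotate(1, 90)

from: [θ0=90°, θ1=270°]
t=1 rotate(1, 90) ⇒ [θ0=90°, θ1=0°]
t=2 rotate(1, 90) ⇒ [θ0=90°, θ1=90°]
t=3 rotate(1, 90) ⇒ [θ0=90°, θ1=180°]
no rival 3-sequence matches.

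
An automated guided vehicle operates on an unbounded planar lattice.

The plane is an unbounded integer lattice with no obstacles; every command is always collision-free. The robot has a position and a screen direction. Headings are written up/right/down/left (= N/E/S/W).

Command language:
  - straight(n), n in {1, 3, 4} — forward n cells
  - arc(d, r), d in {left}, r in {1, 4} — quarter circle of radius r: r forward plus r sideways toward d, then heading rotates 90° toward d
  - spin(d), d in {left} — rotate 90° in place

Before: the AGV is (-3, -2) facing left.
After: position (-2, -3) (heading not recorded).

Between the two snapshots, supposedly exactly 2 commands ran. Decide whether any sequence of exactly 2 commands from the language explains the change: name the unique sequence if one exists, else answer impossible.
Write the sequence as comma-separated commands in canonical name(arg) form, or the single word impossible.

key: running arc(left, 1) before spin(left) would end elsewhere — order is forced
t0: (-3, -2) facing left
t=1 spin(left) ⇒ (-3, -2) facing down
t=2 arc(left, 1) ⇒ (-2, -3) facing right
no rival 2-sequence matches.

spin(left), arc(left, 1)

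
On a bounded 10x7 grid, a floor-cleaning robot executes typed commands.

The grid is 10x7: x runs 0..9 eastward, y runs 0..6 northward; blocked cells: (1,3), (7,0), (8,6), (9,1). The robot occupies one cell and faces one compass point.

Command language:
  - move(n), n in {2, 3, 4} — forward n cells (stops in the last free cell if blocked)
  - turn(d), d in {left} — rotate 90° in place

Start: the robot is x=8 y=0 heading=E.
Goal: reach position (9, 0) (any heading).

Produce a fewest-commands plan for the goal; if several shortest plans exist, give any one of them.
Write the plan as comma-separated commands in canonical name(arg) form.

move(2)

from: x=8 y=0 heading=E
1. move(2) → x=9 y=0 heading=E
nothing shorter than 1 reaches the goal.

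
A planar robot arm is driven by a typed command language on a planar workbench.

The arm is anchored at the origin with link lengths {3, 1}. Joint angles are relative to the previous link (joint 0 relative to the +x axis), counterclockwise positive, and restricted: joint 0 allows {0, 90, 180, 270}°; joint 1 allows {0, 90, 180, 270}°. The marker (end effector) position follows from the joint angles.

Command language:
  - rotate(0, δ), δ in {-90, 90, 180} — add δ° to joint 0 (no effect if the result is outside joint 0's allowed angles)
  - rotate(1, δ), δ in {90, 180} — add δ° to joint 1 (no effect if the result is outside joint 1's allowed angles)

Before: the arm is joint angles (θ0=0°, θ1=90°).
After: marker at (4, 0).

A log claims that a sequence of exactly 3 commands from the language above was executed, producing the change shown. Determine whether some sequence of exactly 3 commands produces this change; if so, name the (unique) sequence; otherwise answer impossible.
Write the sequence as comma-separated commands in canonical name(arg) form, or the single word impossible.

rotate(1, 90), rotate(1, 90), rotate(1, 90)

t0: joint angles (θ0=0°, θ1=90°)
step 1 (rotate(1, 90)): joint angles (θ0=0°, θ1=180°)
step 2 (rotate(1, 90)): joint angles (θ0=0°, θ1=270°)
step 3 (rotate(1, 90)): joint angles (θ0=0°, θ1=0°)
all 125 alternatives checked — unique.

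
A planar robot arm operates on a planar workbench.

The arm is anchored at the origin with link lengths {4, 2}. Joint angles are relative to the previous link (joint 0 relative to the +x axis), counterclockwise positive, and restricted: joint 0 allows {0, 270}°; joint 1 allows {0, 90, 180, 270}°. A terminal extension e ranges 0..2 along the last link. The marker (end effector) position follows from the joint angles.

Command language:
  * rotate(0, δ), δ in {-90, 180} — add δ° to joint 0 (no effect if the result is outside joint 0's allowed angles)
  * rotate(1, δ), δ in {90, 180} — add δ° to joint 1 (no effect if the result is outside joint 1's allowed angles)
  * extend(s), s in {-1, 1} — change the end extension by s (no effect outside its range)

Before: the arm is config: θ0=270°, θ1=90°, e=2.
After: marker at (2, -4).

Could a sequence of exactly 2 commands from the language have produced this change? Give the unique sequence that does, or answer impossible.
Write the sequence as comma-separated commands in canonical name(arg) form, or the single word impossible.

initial: config: θ0=270°, θ1=90°, e=2
1. extend(-1) → config: θ0=270°, θ1=90°, e=1
2. extend(-1) → config: θ0=270°, θ1=90°, e=0
no rival 2-sequence matches.

extend(-1), extend(-1)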